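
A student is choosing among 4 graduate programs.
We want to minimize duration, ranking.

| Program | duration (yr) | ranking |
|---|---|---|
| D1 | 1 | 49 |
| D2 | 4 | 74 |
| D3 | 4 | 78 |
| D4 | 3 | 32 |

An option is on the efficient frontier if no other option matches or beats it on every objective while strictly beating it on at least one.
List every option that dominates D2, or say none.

D1, D4

D1: duration 1≤4, ranking 49≤74 — dominates D2.
D4: duration 3≤4, ranking 32≤74 — dominates D2.
Others (D3) are each worse than D2 on at least one objective.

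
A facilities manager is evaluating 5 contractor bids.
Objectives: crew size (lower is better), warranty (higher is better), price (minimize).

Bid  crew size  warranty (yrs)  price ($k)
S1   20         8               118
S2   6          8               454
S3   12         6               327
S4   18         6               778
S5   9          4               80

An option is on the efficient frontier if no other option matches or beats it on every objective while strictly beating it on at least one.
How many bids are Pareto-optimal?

4

S1: not dominated.
S2: not dominated (best crew size).
S3: not dominated.
S4: dominated by S2 (crew size 6≤18, warranty 8≥6, price 454≤778).
S5: not dominated (best price).
Pareto-optimal: S1, S2, S3, S5 → 4.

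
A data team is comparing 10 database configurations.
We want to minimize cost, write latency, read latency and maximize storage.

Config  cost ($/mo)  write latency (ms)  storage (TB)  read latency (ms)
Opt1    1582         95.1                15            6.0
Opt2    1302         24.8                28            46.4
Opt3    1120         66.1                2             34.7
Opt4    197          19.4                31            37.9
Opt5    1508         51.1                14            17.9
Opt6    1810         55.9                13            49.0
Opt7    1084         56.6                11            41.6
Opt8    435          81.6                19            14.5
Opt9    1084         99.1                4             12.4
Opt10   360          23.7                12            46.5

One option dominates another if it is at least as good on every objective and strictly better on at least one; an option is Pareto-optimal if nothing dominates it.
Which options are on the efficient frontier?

Opt1, Opt3, Opt4, Opt5, Opt8, Opt9

Opt1: not dominated (best read latency).
Opt2: dominated by Opt4 (cost 197≤1302, write latency 19.4≤24.8, storage 31≥28, read latency 37.9≤46.4).
Opt3: not dominated.
Opt4: not dominated (best cost).
Opt5: not dominated.
Opt6: dominated by Opt2 (cost 1302≤1810, write latency 24.8≤55.9, storage 28≥13, read latency 46.4≤49.0).
Opt7: dominated by Opt4 (cost 197≤1084, write latency 19.4≤56.6, storage 31≥11, read latency 37.9≤41.6).
Opt8: not dominated.
Opt9: not dominated.
Opt10: dominated by Opt4 (cost 197≤360, write latency 19.4≤23.7, storage 31≥12, read latency 37.9≤46.5).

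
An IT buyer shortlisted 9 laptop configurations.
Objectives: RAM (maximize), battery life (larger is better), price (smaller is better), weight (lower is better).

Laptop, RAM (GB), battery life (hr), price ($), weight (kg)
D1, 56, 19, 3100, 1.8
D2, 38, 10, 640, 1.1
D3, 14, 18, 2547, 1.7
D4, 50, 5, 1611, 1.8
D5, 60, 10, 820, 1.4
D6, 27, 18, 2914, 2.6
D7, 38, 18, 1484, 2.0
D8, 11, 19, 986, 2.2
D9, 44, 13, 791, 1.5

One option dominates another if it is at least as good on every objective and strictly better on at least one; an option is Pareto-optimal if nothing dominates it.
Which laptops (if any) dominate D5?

D1: worse on RAM (56 vs 60).
D2: worse on RAM (38 vs 60).
D3: worse on RAM (14 vs 60).
D4: worse on RAM (50 vs 60).
D6: worse on RAM (27 vs 60).
D7: worse on RAM (38 vs 60).
D8: worse on RAM (11 vs 60).
D9: worse on RAM (44 vs 60).
No option dominates D5.

none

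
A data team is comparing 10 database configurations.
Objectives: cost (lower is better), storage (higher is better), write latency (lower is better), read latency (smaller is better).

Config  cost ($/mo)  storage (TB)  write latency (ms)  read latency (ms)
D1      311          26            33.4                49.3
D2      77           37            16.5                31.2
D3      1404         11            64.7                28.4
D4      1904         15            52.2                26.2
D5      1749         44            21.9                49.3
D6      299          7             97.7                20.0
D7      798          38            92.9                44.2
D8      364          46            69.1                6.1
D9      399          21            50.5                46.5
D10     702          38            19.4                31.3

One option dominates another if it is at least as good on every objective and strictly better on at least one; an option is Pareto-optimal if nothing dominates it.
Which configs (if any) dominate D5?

D1: worse on storage (26 vs 44).
D2: worse on storage (37 vs 44).
D3: worse on storage (11 vs 44).
D4: worse on cost (1904 vs 1749).
D6: worse on storage (7 vs 44).
D7: worse on storage (38 vs 44).
D8: worse on write latency (69.1 vs 21.9).
D9: worse on storage (21 vs 44).
D10: worse on storage (38 vs 44).
No option dominates D5.

none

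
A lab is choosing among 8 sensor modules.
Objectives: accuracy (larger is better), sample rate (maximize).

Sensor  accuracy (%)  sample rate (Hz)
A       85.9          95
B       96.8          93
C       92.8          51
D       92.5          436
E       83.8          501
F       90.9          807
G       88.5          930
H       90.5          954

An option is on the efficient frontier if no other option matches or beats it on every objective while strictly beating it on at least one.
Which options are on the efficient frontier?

A: dominated by D (accuracy 92.5≥85.9, sample rate 436≥95).
B: not dominated (best accuracy).
C: dominated by B (accuracy 96.8≥92.8, sample rate 93≥51).
D: not dominated.
E: dominated by F (accuracy 90.9≥83.8, sample rate 807≥501).
F: not dominated.
G: dominated by H (accuracy 90.5≥88.5, sample rate 954≥930).
H: not dominated (best sample rate).

B, D, F, H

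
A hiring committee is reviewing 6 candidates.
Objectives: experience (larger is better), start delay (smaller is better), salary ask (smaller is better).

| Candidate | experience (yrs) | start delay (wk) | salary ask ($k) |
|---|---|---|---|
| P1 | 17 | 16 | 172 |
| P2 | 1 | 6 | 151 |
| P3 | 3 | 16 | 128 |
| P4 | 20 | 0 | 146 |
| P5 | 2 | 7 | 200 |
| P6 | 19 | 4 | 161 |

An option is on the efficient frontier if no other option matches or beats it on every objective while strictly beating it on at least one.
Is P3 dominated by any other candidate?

No

P1: worse on salary ask (172 vs 128).
P2: worse on experience (1 vs 3).
P4: worse on salary ask (146 vs 128).
P5: worse on experience (2 vs 3).
P6: worse on salary ask (161 vs 128).
No option is at least as good as P3 on every objective and strictly better on one.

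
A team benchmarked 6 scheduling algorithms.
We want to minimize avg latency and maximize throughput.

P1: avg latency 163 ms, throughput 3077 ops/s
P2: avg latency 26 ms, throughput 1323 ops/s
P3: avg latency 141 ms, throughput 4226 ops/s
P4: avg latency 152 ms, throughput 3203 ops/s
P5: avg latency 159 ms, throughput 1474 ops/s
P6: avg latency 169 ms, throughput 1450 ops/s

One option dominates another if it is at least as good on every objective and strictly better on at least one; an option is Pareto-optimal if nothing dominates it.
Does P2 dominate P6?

P2 vs P6: P2 is worse on throughput (1323 vs 1450), so it does not dominate P6.

No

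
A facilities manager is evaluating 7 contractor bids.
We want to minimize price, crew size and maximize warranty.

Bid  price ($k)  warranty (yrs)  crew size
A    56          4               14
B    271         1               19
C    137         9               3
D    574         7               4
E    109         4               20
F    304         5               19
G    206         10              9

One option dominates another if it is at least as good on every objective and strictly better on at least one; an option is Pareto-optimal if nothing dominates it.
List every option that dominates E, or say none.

A

A: price 56≤109, warranty 4≥4, crew size 14≤20 — dominates E.
Others (B, C, D, F, G) are each worse than E on at least one objective.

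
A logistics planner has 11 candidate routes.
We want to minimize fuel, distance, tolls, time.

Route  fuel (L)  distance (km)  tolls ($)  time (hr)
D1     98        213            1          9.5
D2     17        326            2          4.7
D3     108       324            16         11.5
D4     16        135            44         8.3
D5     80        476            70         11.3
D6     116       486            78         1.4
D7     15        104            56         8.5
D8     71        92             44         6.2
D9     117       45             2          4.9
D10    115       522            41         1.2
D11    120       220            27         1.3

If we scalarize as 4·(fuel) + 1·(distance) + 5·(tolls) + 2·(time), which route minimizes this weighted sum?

D2

D1: 4·98 + 1·213 + 5·1 + 2·9.5 = 629.0
D2: 4·17 + 1·326 + 5·2 + 2·4.7 = 413.4
D3: 4·108 + 1·324 + 5·16 + 2·11.5 = 859.0
D4: 4·16 + 1·135 + 5·44 + 2·8.3 = 435.6
D5: 4·80 + 1·476 + 5·70 + 2·11.3 = 1168.6
D6: 4·116 + 1·486 + 5·78 + 2·1.4 = 1342.8
D7: 4·15 + 1·104 + 5·56 + 2·8.5 = 461.0
D8: 4·71 + 1·92 + 5·44 + 2·6.2 = 608.4
D9: 4·117 + 1·45 + 5·2 + 2·4.9 = 532.8
D10: 4·115 + 1·522 + 5·41 + 2·1.2 = 1189.4
D11: 4·120 + 1·220 + 5·27 + 2·1.3 = 837.6
Lowest: D2 at 413.4.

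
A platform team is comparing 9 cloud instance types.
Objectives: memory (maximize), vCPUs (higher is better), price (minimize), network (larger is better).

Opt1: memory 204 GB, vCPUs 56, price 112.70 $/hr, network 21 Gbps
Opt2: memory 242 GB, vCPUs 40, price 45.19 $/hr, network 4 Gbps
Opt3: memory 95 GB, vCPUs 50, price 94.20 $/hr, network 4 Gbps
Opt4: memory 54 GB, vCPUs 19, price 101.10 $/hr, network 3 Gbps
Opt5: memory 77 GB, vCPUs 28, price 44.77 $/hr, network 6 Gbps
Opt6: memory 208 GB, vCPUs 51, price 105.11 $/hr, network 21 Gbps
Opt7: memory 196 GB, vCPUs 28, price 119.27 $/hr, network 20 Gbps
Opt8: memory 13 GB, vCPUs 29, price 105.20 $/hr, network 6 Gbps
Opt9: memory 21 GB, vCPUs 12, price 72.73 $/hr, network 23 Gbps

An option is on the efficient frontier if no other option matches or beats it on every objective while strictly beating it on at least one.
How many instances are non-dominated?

Opt1: not dominated (best vCPUs).
Opt2: not dominated (best memory).
Opt3: not dominated.
Opt4: dominated by Opt2 (memory 242≥54, vCPUs 40≥19, price 45.19≤101.10, network 4≥3).
Opt5: not dominated (best price).
Opt6: not dominated.
Opt7: dominated by Opt1 (memory 204≥196, vCPUs 56≥28, price 112.70≤119.27, network 21≥20).
Opt8: dominated by Opt6 (memory 208≥13, vCPUs 51≥29, price 105.11≤105.20, network 21≥6).
Opt9: not dominated (best network).
Pareto-optimal: Opt1, Opt2, Opt3, Opt5, Opt6, Opt9 → 6.

6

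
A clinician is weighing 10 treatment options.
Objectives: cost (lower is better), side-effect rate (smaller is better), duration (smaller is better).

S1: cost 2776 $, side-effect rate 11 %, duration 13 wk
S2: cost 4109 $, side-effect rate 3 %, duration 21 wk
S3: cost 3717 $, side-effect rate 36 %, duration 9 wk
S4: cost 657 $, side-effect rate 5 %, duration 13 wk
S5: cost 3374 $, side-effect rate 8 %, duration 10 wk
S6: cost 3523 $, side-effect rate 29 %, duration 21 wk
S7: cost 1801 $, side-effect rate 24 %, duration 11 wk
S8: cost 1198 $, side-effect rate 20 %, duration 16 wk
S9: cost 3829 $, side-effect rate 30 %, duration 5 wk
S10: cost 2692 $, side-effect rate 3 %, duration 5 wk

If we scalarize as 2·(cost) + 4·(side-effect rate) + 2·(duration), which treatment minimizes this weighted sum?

S4

S1: 2·2776 + 4·11 + 2·13 = 5622
S2: 2·4109 + 4·3 + 2·21 = 8272
S3: 2·3717 + 4·36 + 2·9 = 7596
S4: 2·657 + 4·5 + 2·13 = 1360
S5: 2·3374 + 4·8 + 2·10 = 6800
S6: 2·3523 + 4·29 + 2·21 = 7204
S7: 2·1801 + 4·24 + 2·11 = 3720
S8: 2·1198 + 4·20 + 2·16 = 2508
S9: 2·3829 + 4·30 + 2·5 = 7788
S10: 2·2692 + 4·3 + 2·5 = 5406
Lowest: S4 at 1360.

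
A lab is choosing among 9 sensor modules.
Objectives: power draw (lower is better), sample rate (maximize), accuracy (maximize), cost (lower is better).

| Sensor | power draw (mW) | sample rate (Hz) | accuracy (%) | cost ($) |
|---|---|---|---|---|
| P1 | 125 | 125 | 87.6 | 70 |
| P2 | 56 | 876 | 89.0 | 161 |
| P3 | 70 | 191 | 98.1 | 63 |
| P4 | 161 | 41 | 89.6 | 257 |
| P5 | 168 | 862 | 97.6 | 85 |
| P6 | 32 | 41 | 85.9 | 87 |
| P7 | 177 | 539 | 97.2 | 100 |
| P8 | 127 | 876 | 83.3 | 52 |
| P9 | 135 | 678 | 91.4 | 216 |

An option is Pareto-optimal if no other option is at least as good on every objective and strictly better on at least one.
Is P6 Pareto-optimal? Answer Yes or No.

Yes

P1: worse on power draw (125 vs 32).
P2: worse on power draw (56 vs 32).
P3: worse on power draw (70 vs 32).
P4: worse on power draw (161 vs 32).
P5: worse on power draw (168 vs 32).
P7: worse on power draw (177 vs 32).
P8: worse on power draw (127 vs 32).
P9: worse on power draw (135 vs 32).
No option is at least as good as P6 on every objective and strictly better on one.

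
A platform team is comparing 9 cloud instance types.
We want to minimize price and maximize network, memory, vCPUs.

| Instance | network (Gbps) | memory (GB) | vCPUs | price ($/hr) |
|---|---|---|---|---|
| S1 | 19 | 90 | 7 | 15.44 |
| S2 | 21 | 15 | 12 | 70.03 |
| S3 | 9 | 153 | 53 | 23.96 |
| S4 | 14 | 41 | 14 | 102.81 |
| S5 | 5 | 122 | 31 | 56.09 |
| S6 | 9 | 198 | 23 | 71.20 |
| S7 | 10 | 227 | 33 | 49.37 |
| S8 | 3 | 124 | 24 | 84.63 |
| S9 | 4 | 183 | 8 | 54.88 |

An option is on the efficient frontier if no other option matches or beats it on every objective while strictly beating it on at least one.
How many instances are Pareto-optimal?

S1: not dominated (best price).
S2: not dominated (best network).
S3: not dominated (best vCPUs).
S4: not dominated.
S5: dominated by S3 (network 9≥5, memory 153≥122, vCPUs 53≥31, price 23.96≤56.09).
S6: dominated by S7 (network 10≥9, memory 227≥198, vCPUs 33≥23, price 49.37≤71.20).
S7: not dominated (best memory).
S8: dominated by S3 (network 9≥3, memory 153≥124, vCPUs 53≥24, price 23.96≤84.63).
S9: dominated by S7 (network 10≥4, memory 227≥183, vCPUs 33≥8, price 49.37≤54.88).
Pareto-optimal: S1, S2, S3, S4, S7 → 5.

5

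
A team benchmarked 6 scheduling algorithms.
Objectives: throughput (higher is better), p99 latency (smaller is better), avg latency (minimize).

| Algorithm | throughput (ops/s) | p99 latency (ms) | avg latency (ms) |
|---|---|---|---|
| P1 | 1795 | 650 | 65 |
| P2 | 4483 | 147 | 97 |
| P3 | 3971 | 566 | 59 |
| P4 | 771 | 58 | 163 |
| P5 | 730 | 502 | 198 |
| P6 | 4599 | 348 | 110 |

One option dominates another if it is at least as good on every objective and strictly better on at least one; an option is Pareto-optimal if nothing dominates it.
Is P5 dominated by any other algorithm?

P2 vs P5: throughput 4483≥730, p99 latency 147≤502, avg latency 97≤198 — P2 is at least as good on every objective and strictly better on at least one, so P2 dominates P5.

Yes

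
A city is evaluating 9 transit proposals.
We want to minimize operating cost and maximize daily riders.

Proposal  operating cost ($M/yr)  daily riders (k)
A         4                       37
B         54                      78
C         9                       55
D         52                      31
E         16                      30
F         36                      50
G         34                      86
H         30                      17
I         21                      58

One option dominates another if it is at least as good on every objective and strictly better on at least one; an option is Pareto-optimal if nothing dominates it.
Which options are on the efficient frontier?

A, C, G, I

A: not dominated (best operating cost).
B: dominated by G (operating cost 34≤54, daily riders 86≥78).
C: not dominated.
D: dominated by A (operating cost 4≤52, daily riders 37≥31).
E: dominated by A (operating cost 4≤16, daily riders 37≥30).
F: dominated by C (operating cost 9≤36, daily riders 55≥50).
G: not dominated (best daily riders).
H: dominated by A (operating cost 4≤30, daily riders 37≥17).
I: not dominated.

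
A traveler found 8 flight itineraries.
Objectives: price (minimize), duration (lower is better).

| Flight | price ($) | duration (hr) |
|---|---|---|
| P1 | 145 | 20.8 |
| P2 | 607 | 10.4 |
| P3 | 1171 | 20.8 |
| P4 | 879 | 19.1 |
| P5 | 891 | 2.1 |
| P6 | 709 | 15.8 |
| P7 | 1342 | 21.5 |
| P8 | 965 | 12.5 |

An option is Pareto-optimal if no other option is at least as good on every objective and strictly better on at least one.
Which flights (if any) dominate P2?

none

P1: worse on duration (20.8 vs 10.4).
P3: worse on price (1171 vs 607).
P4: worse on price (879 vs 607).
P5: worse on price (891 vs 607).
P6: worse on price (709 vs 607).
P7: worse on price (1342 vs 607).
P8: worse on price (965 vs 607).
No option dominates P2.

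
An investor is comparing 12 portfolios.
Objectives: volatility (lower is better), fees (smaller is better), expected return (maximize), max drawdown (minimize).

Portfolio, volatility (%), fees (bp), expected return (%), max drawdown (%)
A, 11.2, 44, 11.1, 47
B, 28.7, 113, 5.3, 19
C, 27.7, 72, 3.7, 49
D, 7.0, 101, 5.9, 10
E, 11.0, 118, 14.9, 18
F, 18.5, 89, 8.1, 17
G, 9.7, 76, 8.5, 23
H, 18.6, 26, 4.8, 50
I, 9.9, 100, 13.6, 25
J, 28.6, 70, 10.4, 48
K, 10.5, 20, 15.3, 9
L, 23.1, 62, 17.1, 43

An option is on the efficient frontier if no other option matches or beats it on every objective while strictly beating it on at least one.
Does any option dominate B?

D vs B: volatility 7.0≤28.7, fees 101≤113, expected return 5.9≥5.3, max drawdown 10≤19 — D is at least as good on every objective and strictly better on at least one, so D dominates B.

Yes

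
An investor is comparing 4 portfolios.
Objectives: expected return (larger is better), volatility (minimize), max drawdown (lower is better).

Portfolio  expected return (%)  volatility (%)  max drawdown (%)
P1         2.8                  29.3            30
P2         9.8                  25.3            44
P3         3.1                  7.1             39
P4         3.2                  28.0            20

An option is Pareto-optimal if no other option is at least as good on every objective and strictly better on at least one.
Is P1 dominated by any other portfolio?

Yes

P4 vs P1: expected return 3.2≥2.8, volatility 28.0≤29.3, max drawdown 20≤30 — P4 is at least as good on every objective and strictly better on at least one, so P4 dominates P1.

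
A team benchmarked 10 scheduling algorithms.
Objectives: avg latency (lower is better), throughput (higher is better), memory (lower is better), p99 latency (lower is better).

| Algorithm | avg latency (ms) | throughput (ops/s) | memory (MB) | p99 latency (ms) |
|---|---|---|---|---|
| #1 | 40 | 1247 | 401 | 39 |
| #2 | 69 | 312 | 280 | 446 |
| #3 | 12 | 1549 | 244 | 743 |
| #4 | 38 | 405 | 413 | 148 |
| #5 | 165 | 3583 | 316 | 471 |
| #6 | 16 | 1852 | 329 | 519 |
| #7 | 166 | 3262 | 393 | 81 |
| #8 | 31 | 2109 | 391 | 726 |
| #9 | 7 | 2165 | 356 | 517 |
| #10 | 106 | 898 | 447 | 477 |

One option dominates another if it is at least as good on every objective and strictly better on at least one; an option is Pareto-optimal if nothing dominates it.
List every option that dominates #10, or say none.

#1

#1: avg latency 40≤106, throughput 1247≥898, memory 401≤447, p99 latency 39≤477 — dominates #10.
Others (#2, #3, #4, #5, #6, #7, #8, #9) are each worse than #10 on at least one objective.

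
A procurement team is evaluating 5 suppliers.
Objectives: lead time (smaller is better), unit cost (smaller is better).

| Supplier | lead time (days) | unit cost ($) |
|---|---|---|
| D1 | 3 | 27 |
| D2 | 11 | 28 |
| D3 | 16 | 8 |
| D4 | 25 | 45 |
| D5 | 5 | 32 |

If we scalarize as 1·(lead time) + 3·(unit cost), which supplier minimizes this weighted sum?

D1: 1·3 + 3·27 = 84
D2: 1·11 + 3·28 = 95
D3: 1·16 + 3·8 = 40
D4: 1·25 + 3·45 = 160
D5: 1·5 + 3·32 = 101
Lowest: D3 at 40.

D3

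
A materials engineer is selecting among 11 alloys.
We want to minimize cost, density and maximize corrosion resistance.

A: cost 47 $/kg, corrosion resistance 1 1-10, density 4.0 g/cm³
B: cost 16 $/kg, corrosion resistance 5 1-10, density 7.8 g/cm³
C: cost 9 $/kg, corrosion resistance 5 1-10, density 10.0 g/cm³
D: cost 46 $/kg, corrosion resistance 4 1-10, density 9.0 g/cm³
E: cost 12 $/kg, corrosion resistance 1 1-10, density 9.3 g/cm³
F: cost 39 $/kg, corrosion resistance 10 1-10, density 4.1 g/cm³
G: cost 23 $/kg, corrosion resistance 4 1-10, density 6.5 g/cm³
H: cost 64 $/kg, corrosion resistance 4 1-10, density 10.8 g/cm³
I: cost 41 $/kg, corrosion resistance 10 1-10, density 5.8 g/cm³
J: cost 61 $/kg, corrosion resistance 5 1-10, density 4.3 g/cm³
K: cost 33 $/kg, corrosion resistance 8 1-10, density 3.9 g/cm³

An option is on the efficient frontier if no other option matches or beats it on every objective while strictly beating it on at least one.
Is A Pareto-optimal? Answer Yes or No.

K vs A: cost 33≤47, corrosion resistance 8≥1, density 3.9≤4.0 — K is at least as good on every objective and strictly better on at least one, so K dominates A.

No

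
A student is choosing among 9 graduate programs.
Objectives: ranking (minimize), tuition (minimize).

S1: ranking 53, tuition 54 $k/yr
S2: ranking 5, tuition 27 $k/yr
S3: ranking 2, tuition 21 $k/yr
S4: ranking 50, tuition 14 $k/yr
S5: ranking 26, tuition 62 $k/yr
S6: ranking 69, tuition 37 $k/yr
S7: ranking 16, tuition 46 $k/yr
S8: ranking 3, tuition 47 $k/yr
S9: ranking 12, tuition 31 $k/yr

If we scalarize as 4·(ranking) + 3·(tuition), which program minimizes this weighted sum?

S3

S1: 4·53 + 3·54 = 374
S2: 4·5 + 3·27 = 101
S3: 4·2 + 3·21 = 71
S4: 4·50 + 3·14 = 242
S5: 4·26 + 3·62 = 290
S6: 4·69 + 3·37 = 387
S7: 4·16 + 3·46 = 202
S8: 4·3 + 3·47 = 153
S9: 4·12 + 3·31 = 141
Lowest: S3 at 71.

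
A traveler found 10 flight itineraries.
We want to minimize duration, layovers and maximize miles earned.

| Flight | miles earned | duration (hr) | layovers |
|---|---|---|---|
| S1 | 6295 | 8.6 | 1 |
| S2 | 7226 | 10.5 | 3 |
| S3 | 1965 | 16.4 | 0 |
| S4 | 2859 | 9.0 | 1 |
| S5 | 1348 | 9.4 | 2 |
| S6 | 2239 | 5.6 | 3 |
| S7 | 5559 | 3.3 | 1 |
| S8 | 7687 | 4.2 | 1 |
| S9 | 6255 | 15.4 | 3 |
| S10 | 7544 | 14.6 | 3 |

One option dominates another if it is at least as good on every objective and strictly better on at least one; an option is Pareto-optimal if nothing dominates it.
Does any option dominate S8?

S1: worse on miles earned (6295 vs 7687).
S2: worse on miles earned (7226 vs 7687).
S3: worse on miles earned (1965 vs 7687).
S4: worse on miles earned (2859 vs 7687).
S5: worse on miles earned (1348 vs 7687).
S6: worse on miles earned (2239 vs 7687).
S7: worse on miles earned (5559 vs 7687).
S9: worse on miles earned (6255 vs 7687).
S10: worse on miles earned (7544 vs 7687).
No option is at least as good as S8 on every objective and strictly better on one.

No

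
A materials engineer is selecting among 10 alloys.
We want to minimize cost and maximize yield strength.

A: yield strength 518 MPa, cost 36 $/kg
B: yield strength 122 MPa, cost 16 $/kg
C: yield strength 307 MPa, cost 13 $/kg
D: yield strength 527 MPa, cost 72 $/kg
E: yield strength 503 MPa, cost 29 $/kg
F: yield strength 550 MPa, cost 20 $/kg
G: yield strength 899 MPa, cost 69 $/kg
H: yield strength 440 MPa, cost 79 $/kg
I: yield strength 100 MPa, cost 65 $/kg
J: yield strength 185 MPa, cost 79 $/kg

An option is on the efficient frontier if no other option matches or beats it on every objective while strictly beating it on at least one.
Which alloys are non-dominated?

A: dominated by F (yield strength 550≥518, cost 20≤36).
B: dominated by C (yield strength 307≥122, cost 13≤16).
C: not dominated (best cost).
D: dominated by F (yield strength 550≥527, cost 20≤72).
E: dominated by F (yield strength 550≥503, cost 20≤29).
F: not dominated.
G: not dominated (best yield strength).
H: dominated by A (yield strength 518≥440, cost 36≤79).
I: dominated by A (yield strength 518≥100, cost 36≤65).
J: dominated by A (yield strength 518≥185, cost 36≤79).

C, F, G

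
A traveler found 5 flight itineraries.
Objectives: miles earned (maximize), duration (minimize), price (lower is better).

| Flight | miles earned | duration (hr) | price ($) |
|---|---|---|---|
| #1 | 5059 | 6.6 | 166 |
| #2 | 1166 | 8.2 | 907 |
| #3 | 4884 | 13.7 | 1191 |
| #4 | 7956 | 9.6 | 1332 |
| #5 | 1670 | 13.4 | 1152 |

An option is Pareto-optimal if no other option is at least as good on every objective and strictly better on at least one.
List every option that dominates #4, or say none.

none

#1: worse on miles earned (5059 vs 7956).
#2: worse on miles earned (1166 vs 7956).
#3: worse on miles earned (4884 vs 7956).
#5: worse on miles earned (1670 vs 7956).
No option dominates #4.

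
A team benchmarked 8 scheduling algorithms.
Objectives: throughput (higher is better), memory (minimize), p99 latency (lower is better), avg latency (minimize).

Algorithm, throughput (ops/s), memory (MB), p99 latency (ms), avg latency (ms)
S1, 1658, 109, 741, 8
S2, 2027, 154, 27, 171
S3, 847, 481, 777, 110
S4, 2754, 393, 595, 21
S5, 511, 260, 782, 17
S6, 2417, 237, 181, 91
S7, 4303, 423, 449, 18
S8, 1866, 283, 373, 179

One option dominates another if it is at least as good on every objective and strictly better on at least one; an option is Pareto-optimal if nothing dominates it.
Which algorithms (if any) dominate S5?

S1

S1: throughput 1658≥511, memory 109≤260, p99 latency 741≤782, avg latency 8≤17 — dominates S5.
Others (S2, S3, S4, S6, S7, S8) are each worse than S5 on at least one objective.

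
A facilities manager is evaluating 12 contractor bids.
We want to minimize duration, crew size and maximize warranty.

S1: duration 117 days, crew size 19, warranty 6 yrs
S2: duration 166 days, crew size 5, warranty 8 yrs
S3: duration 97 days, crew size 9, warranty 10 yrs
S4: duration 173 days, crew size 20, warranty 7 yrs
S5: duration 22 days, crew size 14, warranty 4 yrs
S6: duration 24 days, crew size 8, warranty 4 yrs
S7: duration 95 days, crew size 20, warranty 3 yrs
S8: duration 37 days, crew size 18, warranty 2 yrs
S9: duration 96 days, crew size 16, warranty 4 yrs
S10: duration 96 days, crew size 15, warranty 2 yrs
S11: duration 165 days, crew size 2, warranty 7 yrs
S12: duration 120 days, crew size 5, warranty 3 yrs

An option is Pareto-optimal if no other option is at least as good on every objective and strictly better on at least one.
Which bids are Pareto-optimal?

S1: dominated by S3 (duration 97≤117, crew size 9≤19, warranty 10≥6).
S2: not dominated.
S3: not dominated (best warranty).
S4: dominated by S2 (duration 166≤173, crew size 5≤20, warranty 8≥7).
S5: not dominated (best duration).
S6: not dominated.
S7: dominated by S5 (duration 22≤95, crew size 14≤20, warranty 4≥3).
S8: dominated by S5 (duration 22≤37, crew size 14≤18, warranty 4≥2).
S9: dominated by S5 (duration 22≤96, crew size 14≤16, warranty 4≥4).
S10: dominated by S5 (duration 22≤96, crew size 14≤15, warranty 4≥2).
S11: not dominated (best crew size).
S12: not dominated.

S2, S3, S5, S6, S11, S12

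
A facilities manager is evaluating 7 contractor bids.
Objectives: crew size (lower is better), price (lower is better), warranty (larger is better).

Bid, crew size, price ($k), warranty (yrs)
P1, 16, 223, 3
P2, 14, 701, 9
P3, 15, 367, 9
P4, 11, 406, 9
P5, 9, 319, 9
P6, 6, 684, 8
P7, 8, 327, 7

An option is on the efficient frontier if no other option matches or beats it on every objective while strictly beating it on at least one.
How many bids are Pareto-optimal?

P1: not dominated (best price).
P2: dominated by P4 (crew size 11≤14, price 406≤701, warranty 9≥9).
P3: dominated by P5 (crew size 9≤15, price 319≤367, warranty 9≥9).
P4: dominated by P5 (crew size 9≤11, price 319≤406, warranty 9≥9).
P5: not dominated.
P6: not dominated (best crew size).
P7: not dominated.
Pareto-optimal: P1, P5, P6, P7 → 4.

4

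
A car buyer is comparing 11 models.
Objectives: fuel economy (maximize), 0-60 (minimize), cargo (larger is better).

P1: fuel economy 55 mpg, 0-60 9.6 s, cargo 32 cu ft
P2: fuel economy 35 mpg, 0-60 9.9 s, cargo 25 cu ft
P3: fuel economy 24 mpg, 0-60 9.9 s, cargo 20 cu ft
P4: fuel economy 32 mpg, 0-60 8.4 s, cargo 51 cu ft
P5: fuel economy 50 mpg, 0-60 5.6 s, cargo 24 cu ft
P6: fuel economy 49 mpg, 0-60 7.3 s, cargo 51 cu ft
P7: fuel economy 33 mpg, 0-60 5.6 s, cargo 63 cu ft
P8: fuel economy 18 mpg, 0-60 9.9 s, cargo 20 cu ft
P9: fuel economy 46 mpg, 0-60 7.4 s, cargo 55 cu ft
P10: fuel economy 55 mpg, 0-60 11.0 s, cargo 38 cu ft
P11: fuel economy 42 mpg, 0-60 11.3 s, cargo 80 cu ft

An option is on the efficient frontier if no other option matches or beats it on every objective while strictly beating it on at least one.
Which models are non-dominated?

P1, P5, P6, P7, P9, P10, P11

P1: not dominated.
P2: dominated by P1 (fuel economy 55≥35, 0-60 9.6≤9.9, cargo 32≥25).
P3: dominated by P1 (fuel economy 55≥24, 0-60 9.6≤9.9, cargo 32≥20).
P4: dominated by P6 (fuel economy 49≥32, 0-60 7.3≤8.4, cargo 51≥51).
P5: not dominated.
P6: not dominated.
P7: not dominated.
P8: dominated by P1 (fuel economy 55≥18, 0-60 9.6≤9.9, cargo 32≥20).
P9: not dominated.
P10: not dominated.
P11: not dominated (best cargo).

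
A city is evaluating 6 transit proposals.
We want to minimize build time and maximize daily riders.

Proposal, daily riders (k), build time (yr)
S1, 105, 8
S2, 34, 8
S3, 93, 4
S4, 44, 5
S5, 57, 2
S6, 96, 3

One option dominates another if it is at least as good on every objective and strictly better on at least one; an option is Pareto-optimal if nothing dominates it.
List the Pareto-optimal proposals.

S1, S5, S6

S1: not dominated (best daily riders).
S2: dominated by S1 (daily riders 105≥34, build time 8≤8).
S3: dominated by S6 (daily riders 96≥93, build time 3≤4).
S4: dominated by S3 (daily riders 93≥44, build time 4≤5).
S5: not dominated (best build time).
S6: not dominated.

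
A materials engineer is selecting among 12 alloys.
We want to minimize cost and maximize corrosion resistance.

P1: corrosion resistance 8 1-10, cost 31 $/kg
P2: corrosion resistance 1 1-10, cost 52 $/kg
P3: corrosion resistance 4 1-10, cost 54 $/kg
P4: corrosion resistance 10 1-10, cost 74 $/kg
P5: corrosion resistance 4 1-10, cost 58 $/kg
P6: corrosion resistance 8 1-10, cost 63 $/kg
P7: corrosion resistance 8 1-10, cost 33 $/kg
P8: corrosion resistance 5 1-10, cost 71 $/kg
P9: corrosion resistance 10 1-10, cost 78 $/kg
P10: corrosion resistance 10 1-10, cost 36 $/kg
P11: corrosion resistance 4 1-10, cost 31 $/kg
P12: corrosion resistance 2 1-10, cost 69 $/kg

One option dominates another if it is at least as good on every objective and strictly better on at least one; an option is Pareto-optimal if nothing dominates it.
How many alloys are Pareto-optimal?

2

P1: not dominated.
P2: dominated by P1 (corrosion resistance 8≥1, cost 31≤52).
P3: dominated by P1 (corrosion resistance 8≥4, cost 31≤54).
P4: dominated by P10 (corrosion resistance 10≥10, cost 36≤74).
P5: dominated by P1 (corrosion resistance 8≥4, cost 31≤58).
P6: dominated by P1 (corrosion resistance 8≥8, cost 31≤63).
P7: dominated by P1 (corrosion resistance 8≥8, cost 31≤33).
P8: dominated by P1 (corrosion resistance 8≥5, cost 31≤71).
P9: dominated by P4 (corrosion resistance 10≥10, cost 74≤78).
P10: not dominated.
P11: dominated by P1 (corrosion resistance 8≥4, cost 31≤31).
P12: dominated by P1 (corrosion resistance 8≥2, cost 31≤69).
Pareto-optimal: P1, P10 → 2.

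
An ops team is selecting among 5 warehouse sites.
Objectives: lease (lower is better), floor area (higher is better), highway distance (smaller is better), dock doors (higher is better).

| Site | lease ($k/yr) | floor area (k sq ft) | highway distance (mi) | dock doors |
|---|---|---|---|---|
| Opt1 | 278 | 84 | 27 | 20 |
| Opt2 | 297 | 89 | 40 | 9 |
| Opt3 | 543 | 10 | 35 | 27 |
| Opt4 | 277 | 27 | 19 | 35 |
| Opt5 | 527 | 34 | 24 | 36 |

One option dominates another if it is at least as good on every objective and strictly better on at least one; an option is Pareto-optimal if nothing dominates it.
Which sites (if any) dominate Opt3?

Opt4, Opt5

Opt4: lease 277≤543, floor area 27≥10, highway distance 19≤35, dock doors 35≥27 — dominates Opt3.
Opt5: lease 527≤543, floor area 34≥10, highway distance 24≤35, dock doors 36≥27 — dominates Opt3.
Others (Opt1, Opt2) are each worse than Opt3 on at least one objective.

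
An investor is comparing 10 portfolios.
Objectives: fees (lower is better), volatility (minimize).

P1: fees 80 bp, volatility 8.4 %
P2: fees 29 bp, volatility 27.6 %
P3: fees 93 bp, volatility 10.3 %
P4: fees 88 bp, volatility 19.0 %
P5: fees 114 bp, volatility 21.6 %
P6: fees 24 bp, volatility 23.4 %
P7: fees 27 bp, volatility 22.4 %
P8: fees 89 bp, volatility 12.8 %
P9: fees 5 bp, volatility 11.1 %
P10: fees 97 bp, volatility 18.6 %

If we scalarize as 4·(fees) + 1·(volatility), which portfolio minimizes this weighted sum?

P9

P1: 4·80 + 1·8.4 = 328.4
P2: 4·29 + 1·27.6 = 143.6
P3: 4·93 + 1·10.3 = 382.3
P4: 4·88 + 1·19.0 = 371.0
P5: 4·114 + 1·21.6 = 477.6
P6: 4·24 + 1·23.4 = 119.4
P7: 4·27 + 1·22.4 = 130.4
P8: 4·89 + 1·12.8 = 368.8
P9: 4·5 + 1·11.1 = 31.1
P10: 4·97 + 1·18.6 = 406.6
Lowest: P9 at 31.1.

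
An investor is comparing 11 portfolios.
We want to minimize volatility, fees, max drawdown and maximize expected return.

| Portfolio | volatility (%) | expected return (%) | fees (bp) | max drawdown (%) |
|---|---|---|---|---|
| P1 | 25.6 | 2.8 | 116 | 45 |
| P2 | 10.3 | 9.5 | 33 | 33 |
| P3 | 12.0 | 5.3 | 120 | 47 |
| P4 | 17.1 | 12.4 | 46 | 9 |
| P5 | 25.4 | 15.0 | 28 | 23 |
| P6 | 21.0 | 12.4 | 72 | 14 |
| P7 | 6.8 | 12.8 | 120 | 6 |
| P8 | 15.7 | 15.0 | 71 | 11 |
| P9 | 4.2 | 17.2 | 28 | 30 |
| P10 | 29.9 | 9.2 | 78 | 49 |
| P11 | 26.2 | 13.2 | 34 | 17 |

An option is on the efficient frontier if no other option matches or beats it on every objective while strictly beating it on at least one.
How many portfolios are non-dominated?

6

P1: dominated by P2 (volatility 10.3≤25.6, expected return 9.5≥2.8, fees 33≤116, max drawdown 33≤45).
P2: dominated by P9 (volatility 4.2≤10.3, expected return 17.2≥9.5, fees 28≤33, max drawdown 30≤33).
P3: dominated by P2 (volatility 10.3≤12.0, expected return 9.5≥5.3, fees 33≤120, max drawdown 33≤47).
P4: not dominated.
P5: not dominated.
P6: dominated by P4 (volatility 17.1≤21.0, expected return 12.4≥12.4, fees 46≤72, max drawdown 9≤14).
P7: not dominated (best max drawdown).
P8: not dominated.
P9: not dominated (best volatility).
P10: dominated by P2 (volatility 10.3≤29.9, expected return 9.5≥9.2, fees 33≤78, max drawdown 33≤49).
P11: not dominated.
Pareto-optimal: P4, P5, P7, P8, P9, P11 → 6.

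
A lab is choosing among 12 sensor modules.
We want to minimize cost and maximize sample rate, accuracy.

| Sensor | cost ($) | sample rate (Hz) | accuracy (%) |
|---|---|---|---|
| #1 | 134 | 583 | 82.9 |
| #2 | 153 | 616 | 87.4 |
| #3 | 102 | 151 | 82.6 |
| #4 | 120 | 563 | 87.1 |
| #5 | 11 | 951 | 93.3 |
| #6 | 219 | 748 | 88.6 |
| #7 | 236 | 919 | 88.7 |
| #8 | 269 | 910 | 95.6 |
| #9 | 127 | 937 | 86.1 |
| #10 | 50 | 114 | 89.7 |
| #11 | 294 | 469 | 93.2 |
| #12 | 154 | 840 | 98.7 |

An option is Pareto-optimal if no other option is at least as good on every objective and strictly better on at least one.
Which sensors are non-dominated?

#1: dominated by #5 (cost 11≤134, sample rate 951≥583, accuracy 93.3≥82.9).
#2: dominated by #5 (cost 11≤153, sample rate 951≥616, accuracy 93.3≥87.4).
#3: dominated by #5 (cost 11≤102, sample rate 951≥151, accuracy 93.3≥82.6).
#4: dominated by #5 (cost 11≤120, sample rate 951≥563, accuracy 93.3≥87.1).
#5: not dominated (best cost).
#6: dominated by #5 (cost 11≤219, sample rate 951≥748, accuracy 93.3≥88.6).
#7: dominated by #5 (cost 11≤236, sample rate 951≥919, accuracy 93.3≥88.7).
#8: not dominated.
#9: dominated by #5 (cost 11≤127, sample rate 951≥937, accuracy 93.3≥86.1).
#10: dominated by #5 (cost 11≤50, sample rate 951≥114, accuracy 93.3≥89.7).
#11: dominated by #5 (cost 11≤294, sample rate 951≥469, accuracy 93.3≥93.2).
#12: not dominated (best accuracy).

#5, #8, #12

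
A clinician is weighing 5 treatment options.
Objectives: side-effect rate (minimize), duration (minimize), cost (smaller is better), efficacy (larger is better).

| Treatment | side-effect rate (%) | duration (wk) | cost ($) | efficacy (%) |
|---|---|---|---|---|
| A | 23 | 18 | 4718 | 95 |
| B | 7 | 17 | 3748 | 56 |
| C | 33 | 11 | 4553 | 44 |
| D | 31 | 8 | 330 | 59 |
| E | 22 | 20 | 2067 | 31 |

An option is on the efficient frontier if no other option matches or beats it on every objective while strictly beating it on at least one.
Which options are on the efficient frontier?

A, B, D, E

A: not dominated (best efficacy).
B: not dominated (best side-effect rate).
C: dominated by D (side-effect rate 31≤33, duration 8≤11, cost 330≤4553, efficacy 59≥44).
D: not dominated (best duration).
E: not dominated.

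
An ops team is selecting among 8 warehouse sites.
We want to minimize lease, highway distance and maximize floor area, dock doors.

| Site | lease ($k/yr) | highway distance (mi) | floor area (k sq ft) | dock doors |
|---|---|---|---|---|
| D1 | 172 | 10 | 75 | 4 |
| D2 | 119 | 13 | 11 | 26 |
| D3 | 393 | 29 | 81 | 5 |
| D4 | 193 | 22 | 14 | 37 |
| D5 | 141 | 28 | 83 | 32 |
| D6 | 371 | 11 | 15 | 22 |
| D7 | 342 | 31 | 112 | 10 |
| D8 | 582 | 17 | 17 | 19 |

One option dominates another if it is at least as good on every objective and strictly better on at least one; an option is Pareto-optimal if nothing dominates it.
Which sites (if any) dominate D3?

D5

D5: lease 141≤393, highway distance 28≤29, floor area 83≥81, dock doors 32≥5 — dominates D3.
Others (D1, D2, D4, D6, D7, D8) are each worse than D3 on at least one objective.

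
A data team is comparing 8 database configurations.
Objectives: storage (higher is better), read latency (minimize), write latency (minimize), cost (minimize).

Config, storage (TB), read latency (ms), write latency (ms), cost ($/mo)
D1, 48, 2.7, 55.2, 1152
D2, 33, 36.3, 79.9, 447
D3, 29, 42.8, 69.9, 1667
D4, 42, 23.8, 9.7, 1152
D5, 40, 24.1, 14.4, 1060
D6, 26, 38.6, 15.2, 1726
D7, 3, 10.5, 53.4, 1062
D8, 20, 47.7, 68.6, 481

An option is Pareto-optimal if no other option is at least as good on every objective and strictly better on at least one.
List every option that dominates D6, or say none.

D4: storage 42≥26, read latency 23.8≤38.6, write latency 9.7≤15.2, cost 1152≤1726 — dominates D6.
D5: storage 40≥26, read latency 24.1≤38.6, write latency 14.4≤15.2, cost 1060≤1726 — dominates D6.
Others (D1, D2, D3, D7, D8) are each worse than D6 on at least one objective.

D4, D5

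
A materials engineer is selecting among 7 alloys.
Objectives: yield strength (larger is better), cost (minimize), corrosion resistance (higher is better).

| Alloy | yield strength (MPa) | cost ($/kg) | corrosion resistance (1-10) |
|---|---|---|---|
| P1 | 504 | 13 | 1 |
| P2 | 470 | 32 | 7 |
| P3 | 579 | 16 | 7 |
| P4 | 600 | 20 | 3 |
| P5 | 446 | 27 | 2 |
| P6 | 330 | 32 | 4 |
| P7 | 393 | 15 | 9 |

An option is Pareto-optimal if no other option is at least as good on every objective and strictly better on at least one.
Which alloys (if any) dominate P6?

P2: yield strength 470≥330, cost 32≤32, corrosion resistance 7≥4 — dominates P6.
P3: yield strength 579≥330, cost 16≤32, corrosion resistance 7≥4 — dominates P6.
P7: yield strength 393≥330, cost 15≤32, corrosion resistance 9≥4 — dominates P6.
Others (P1, P4, P5) are each worse than P6 on at least one objective.

P2, P3, P7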